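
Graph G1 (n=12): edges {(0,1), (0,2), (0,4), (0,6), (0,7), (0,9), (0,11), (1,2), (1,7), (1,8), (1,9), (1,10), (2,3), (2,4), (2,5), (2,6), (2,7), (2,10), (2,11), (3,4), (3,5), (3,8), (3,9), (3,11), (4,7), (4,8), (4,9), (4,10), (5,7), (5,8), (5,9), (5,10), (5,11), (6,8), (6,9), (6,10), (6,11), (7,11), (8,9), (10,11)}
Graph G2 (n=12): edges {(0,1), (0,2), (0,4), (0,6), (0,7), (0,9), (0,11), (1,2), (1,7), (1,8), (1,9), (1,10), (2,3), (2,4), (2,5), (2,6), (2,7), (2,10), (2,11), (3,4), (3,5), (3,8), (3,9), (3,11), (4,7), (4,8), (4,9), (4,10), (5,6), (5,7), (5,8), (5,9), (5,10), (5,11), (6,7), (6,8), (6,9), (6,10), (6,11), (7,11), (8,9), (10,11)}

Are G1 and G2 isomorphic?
No, not isomorphic

The graphs are NOT isomorphic.

Counting edges: G1 has 40 edge(s); G2 has 42 edge(s).
Edge count is an isomorphism invariant (a bijection on vertices induces a bijection on edges), so differing edge counts rule out isomorphism.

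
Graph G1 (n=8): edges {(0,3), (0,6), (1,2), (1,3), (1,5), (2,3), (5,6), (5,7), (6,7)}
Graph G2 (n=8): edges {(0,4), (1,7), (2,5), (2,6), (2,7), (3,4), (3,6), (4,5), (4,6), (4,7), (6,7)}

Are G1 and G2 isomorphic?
No, not isomorphic

The graphs are NOT isomorphic.

Degrees in G1: deg(0)=2, deg(1)=3, deg(2)=2, deg(3)=3, deg(4)=0, deg(5)=3, deg(6)=3, deg(7)=2.
Sorted degree sequence of G1: [3, 3, 3, 3, 2, 2, 2, 0].
Degrees in G2: deg(0)=1, deg(1)=1, deg(2)=3, deg(3)=2, deg(4)=5, deg(5)=2, deg(6)=4, deg(7)=4.
Sorted degree sequence of G2: [5, 4, 4, 3, 2, 2, 1, 1].
The (sorted) degree sequence is an isomorphism invariant, so since G1 and G2 have different degree sequences they cannot be isomorphic.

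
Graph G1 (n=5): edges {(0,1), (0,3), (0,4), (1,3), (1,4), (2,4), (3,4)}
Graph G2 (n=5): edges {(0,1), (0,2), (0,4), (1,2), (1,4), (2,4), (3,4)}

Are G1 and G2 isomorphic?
Yes, isomorphic

The graphs are isomorphic.
One valid mapping φ: V(G1) → V(G2): 0→2, 1→0, 2→3, 3→1, 4→4

Verify φ preserves adjacency — for each edge of G1, its image is an edge of G2:
  (0,1) → (φ(0),φ(1)) = (0,2) ∈ E(G2) ✓
  (0,3) → (φ(0),φ(3)) = (1,2) ∈ E(G2) ✓
  (0,4) → (φ(0),φ(4)) = (2,4) ∈ E(G2) ✓
  (1,3) → (φ(1),φ(3)) = (0,1) ∈ E(G2) ✓
  (1,4) → (φ(1),φ(4)) = (0,4) ∈ E(G2) ✓
  (2,4) → (φ(2),φ(4)) = (3,4) ∈ E(G2) ✓
  (3,4) → (φ(3),φ(4)) = (1,4) ∈ E(G2) ✓
All 7 edges of G1 map to edges of G2, and |E(G1)| = |E(G2)| = 7, so φ is a bijection on edges as well as vertices. Hence G1 ≅ G2.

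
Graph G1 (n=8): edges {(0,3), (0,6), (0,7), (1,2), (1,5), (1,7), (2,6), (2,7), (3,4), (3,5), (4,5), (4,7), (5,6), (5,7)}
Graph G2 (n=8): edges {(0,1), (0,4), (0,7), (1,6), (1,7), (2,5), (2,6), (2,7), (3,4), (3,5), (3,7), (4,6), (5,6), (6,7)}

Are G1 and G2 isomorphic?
Yes, isomorphic

The graphs are isomorphic.
One valid mapping φ: V(G1) → V(G2): 0→4, 1→2, 2→5, 3→0, 4→1, 5→7, 6→3, 7→6

Verify φ preserves adjacency — for each edge of G1, its image is an edge of G2:
  (0,3) → (φ(0),φ(3)) = (0,4) ∈ E(G2) ✓
  (0,6) → (φ(0),φ(6)) = (3,4) ∈ E(G2) ✓
  (0,7) → (φ(0),φ(7)) = (4,6) ∈ E(G2) ✓
  (1,2) → (φ(1),φ(2)) = (2,5) ∈ E(G2) ✓
  (1,5) → (φ(1),φ(5)) = (2,7) ∈ E(G2) ✓
  (1,7) → (φ(1),φ(7)) = (2,6) ∈ E(G2) ✓
  (2,6) → (φ(2),φ(6)) = (3,5) ∈ E(G2) ✓
  (2,7) → (φ(2),φ(7)) = (5,6) ∈ E(G2) ✓
  (3,4) → (φ(3),φ(4)) = (0,1) ∈ E(G2) ✓
  (3,5) → (φ(3),φ(5)) = (0,7) ∈ E(G2) ✓
  (4,5) → (φ(4),φ(5)) = (1,7) ∈ E(G2) ✓
  (4,7) → (φ(4),φ(7)) = (1,6) ∈ E(G2) ✓
  (5,6) → (φ(5),φ(6)) = (3,7) ∈ E(G2) ✓
  (5,7) → (φ(5),φ(7)) = (6,7) ∈ E(G2) ✓
All 14 edges of G1 map to edges of G2, and |E(G1)| = |E(G2)| = 14, so φ is a bijection on edges as well as vertices. Hence G1 ≅ G2.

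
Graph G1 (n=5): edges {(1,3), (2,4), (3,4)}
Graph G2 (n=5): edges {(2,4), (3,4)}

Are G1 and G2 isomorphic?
No, not isomorphic

The graphs are NOT isomorphic.

Counting edges: G1 has 3 edge(s); G2 has 2 edge(s).
Edge count is an isomorphism invariant (a bijection on vertices induces a bijection on edges), so differing edge counts rule out isomorphism.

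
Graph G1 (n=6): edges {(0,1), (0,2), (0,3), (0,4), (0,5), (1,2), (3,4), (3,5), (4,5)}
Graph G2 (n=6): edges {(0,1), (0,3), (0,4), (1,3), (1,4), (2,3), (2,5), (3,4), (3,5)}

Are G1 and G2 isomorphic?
Yes, isomorphic

The graphs are isomorphic.
One valid mapping φ: V(G1) → V(G2): 0→3, 1→2, 2→5, 3→1, 4→0, 5→4

Verify φ preserves adjacency — for each edge of G1, its image is an edge of G2:
  (0,1) → (φ(0),φ(1)) = (2,3) ∈ E(G2) ✓
  (0,2) → (φ(0),φ(2)) = (3,5) ∈ E(G2) ✓
  (0,3) → (φ(0),φ(3)) = (1,3) ∈ E(G2) ✓
  (0,4) → (φ(0),φ(4)) = (0,3) ∈ E(G2) ✓
  (0,5) → (φ(0),φ(5)) = (3,4) ∈ E(G2) ✓
  (1,2) → (φ(1),φ(2)) = (2,5) ∈ E(G2) ✓
  (3,4) → (φ(3),φ(4)) = (0,1) ∈ E(G2) ✓
  (3,5) → (φ(3),φ(5)) = (1,4) ∈ E(G2) ✓
  (4,5) → (φ(4),φ(5)) = (0,4) ∈ E(G2) ✓
All 9 edges of G1 map to edges of G2, and |E(G1)| = |E(G2)| = 9, so φ is a bijection on edges as well as vertices. Hence G1 ≅ G2.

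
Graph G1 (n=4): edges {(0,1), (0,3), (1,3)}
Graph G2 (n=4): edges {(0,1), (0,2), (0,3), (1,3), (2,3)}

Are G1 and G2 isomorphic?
No, not isomorphic

The graphs are NOT isomorphic.

Counting edges: G1 has 3 edge(s); G2 has 5 edge(s).
Edge count is an isomorphism invariant (a bijection on vertices induces a bijection on edges), so differing edge counts rule out isomorphism.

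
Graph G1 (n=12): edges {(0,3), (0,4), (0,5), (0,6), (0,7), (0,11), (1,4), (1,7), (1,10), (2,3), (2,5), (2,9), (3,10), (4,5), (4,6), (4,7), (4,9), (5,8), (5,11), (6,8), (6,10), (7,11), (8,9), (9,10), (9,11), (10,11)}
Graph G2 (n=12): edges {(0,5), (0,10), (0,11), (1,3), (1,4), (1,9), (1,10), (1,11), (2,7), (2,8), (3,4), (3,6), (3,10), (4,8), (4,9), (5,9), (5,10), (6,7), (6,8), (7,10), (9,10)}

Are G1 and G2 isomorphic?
No, not isomorphic

The graphs are NOT isomorphic.

Counting triangles (3-cliques): G1 has 7, G2 has 6.
Triangle count is an isomorphism invariant, so differing triangle counts rule out isomorphism.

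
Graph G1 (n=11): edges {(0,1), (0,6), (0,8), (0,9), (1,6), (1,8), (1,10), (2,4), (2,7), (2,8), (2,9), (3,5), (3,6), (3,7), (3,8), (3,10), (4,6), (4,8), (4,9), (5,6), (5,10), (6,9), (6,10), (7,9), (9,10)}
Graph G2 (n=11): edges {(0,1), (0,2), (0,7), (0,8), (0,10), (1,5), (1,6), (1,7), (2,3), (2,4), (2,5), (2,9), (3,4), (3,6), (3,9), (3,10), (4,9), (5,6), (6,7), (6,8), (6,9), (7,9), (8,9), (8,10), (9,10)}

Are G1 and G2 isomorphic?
Yes, isomorphic

The graphs are isomorphic.
One valid mapping φ: V(G1) → V(G2): 0→8, 1→10, 2→1, 3→2, 4→7, 5→4, 6→9, 7→5, 8→0, 9→6, 10→3

Verify φ preserves adjacency — for each edge of G1, its image is an edge of G2:
  (0,1) → (φ(0),φ(1)) = (8,10) ∈ E(G2) ✓
  (0,6) → (φ(0),φ(6)) = (8,9) ∈ E(G2) ✓
  (0,8) → (φ(0),φ(8)) = (0,8) ∈ E(G2) ✓
  (0,9) → (φ(0),φ(9)) = (6,8) ∈ E(G2) ✓
  (1,6) → (φ(1),φ(6)) = (9,10) ∈ E(G2) ✓
  (1,8) → (φ(1),φ(8)) = (0,10) ∈ E(G2) ✓
  (1,10) → (φ(1),φ(10)) = (3,10) ∈ E(G2) ✓
  (2,4) → (φ(2),φ(4)) = (1,7) ∈ E(G2) ✓
  (2,7) → (φ(2),φ(7)) = (1,5) ∈ E(G2) ✓
  (2,8) → (φ(2),φ(8)) = (0,1) ∈ E(G2) ✓
  (2,9) → (φ(2),φ(9)) = (1,6) ∈ E(G2) ✓
  (3,5) → (φ(3),φ(5)) = (2,4) ∈ E(G2) ✓
  (3,6) → (φ(3),φ(6)) = (2,9) ∈ E(G2) ✓
  (3,7) → (φ(3),φ(7)) = (2,5) ∈ E(G2) ✓
  (3,8) → (φ(3),φ(8)) = (0,2) ∈ E(G2) ✓
  (3,10) → (φ(3),φ(10)) = (2,3) ∈ E(G2) ✓
  (4,6) → (φ(4),φ(6)) = (7,9) ∈ E(G2) ✓
  (4,8) → (φ(4),φ(8)) = (0,7) ∈ E(G2) ✓
  (4,9) → (φ(4),φ(9)) = (6,7) ∈ E(G2) ✓
  (5,6) → (φ(5),φ(6)) = (4,9) ∈ E(G2) ✓
  (5,10) → (φ(5),φ(10)) = (3,4) ∈ E(G2) ✓
  (6,9) → (φ(6),φ(9)) = (6,9) ∈ E(G2) ✓
  (6,10) → (φ(6),φ(10)) = (3,9) ∈ E(G2) ✓
  (7,9) → (φ(7),φ(9)) = (5,6) ∈ E(G2) ✓
  (9,10) → (φ(9),φ(10)) = (3,6) ∈ E(G2) ✓
All 25 edges of G1 map to edges of G2, and |E(G1)| = |E(G2)| = 25, so φ is a bijection on edges as well as vertices. Hence G1 ≅ G2.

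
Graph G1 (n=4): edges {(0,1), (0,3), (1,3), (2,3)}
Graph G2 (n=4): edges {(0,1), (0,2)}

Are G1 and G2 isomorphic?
No, not isomorphic

The graphs are NOT isomorphic.

Connected components of G1: 1 component(s) with vertex sets [[0, 1, 2, 3]], sizes [4].
Connected components of G2: 2 component(s) with vertex sets [[3], [0, 1, 2]], sizes [1, 3].
The number of connected components (and the multiset of component sizes) is an isomorphism invariant — an isomorphism maps each component of G1 bijectively onto a component of G2. Since G1 has 1 component(s) and G2 has 2, they cannot be isomorphic.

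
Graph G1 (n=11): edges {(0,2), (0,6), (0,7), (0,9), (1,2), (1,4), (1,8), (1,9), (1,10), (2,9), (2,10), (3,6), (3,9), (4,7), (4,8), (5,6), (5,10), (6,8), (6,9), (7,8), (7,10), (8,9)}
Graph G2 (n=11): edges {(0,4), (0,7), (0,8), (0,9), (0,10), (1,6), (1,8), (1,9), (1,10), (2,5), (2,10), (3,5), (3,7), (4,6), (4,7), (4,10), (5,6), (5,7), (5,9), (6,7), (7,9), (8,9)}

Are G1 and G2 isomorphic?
Yes, isomorphic

The graphs are isomorphic.
One valid mapping φ: V(G1) → V(G2): 0→6, 1→0, 2→4, 3→3, 4→8, 5→2, 6→5, 7→1, 8→9, 9→7, 10→10

Verify φ preserves adjacency — for each edge of G1, its image is an edge of G2:
  (0,2) → (φ(0),φ(2)) = (4,6) ∈ E(G2) ✓
  (0,6) → (φ(0),φ(6)) = (5,6) ∈ E(G2) ✓
  (0,7) → (φ(0),φ(7)) = (1,6) ∈ E(G2) ✓
  (0,9) → (φ(0),φ(9)) = (6,7) ∈ E(G2) ✓
  (1,2) → (φ(1),φ(2)) = (0,4) ∈ E(G2) ✓
  (1,4) → (φ(1),φ(4)) = (0,8) ∈ E(G2) ✓
  (1,8) → (φ(1),φ(8)) = (0,9) ∈ E(G2) ✓
  (1,9) → (φ(1),φ(9)) = (0,7) ∈ E(G2) ✓
  (1,10) → (φ(1),φ(10)) = (0,10) ∈ E(G2) ✓
  (2,9) → (φ(2),φ(9)) = (4,7) ∈ E(G2) ✓
  (2,10) → (φ(2),φ(10)) = (4,10) ∈ E(G2) ✓
  (3,6) → (φ(3),φ(6)) = (3,5) ∈ E(G2) ✓
  (3,9) → (φ(3),φ(9)) = (3,7) ∈ E(G2) ✓
  (4,7) → (φ(4),φ(7)) = (1,8) ∈ E(G2) ✓
  (4,8) → (φ(4),φ(8)) = (8,9) ∈ E(G2) ✓
  (5,6) → (φ(5),φ(6)) = (2,5) ∈ E(G2) ✓
  (5,10) → (φ(5),φ(10)) = (2,10) ∈ E(G2) ✓
  (6,8) → (φ(6),φ(8)) = (5,9) ∈ E(G2) ✓
  (6,9) → (φ(6),φ(9)) = (5,7) ∈ E(G2) ✓
  (7,8) → (φ(7),φ(8)) = (1,9) ∈ E(G2) ✓
  (7,10) → (φ(7),φ(10)) = (1,10) ∈ E(G2) ✓
  (8,9) → (φ(8),φ(9)) = (7,9) ∈ E(G2) ✓
All 22 edges of G1 map to edges of G2, and |E(G1)| = |E(G2)| = 22, so φ is a bijection on edges as well as vertices. Hence G1 ≅ G2.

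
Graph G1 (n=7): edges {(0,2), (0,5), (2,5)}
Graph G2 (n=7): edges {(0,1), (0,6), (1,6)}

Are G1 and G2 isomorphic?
Yes, isomorphic

The graphs are isomorphic.
One valid mapping φ: V(G1) → V(G2): 0→0, 1→5, 2→1, 3→4, 4→2, 5→6, 6→3

Verify φ preserves adjacency — for each edge of G1, its image is an edge of G2:
  (0,2) → (φ(0),φ(2)) = (0,1) ∈ E(G2) ✓
  (0,5) → (φ(0),φ(5)) = (0,6) ∈ E(G2) ✓
  (2,5) → (φ(2),φ(5)) = (1,6) ∈ E(G2) ✓
All 3 edges of G1 map to edges of G2, and |E(G1)| = |E(G2)| = 3, so φ is a bijection on edges as well as vertices. Hence G1 ≅ G2.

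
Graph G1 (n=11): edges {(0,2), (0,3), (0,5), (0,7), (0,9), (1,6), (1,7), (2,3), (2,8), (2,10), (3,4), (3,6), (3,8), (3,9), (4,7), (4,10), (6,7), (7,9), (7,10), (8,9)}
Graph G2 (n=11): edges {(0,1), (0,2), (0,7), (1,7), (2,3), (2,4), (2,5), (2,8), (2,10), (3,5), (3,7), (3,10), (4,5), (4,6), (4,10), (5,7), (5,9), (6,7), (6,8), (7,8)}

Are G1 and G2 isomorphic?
Yes, isomorphic

The graphs are isomorphic.
One valid mapping φ: V(G1) → V(G2): 0→5, 1→1, 2→4, 3→2, 4→8, 5→9, 6→0, 7→7, 8→10, 9→3, 10→6

Verify φ preserves adjacency — for each edge of G1, its image is an edge of G2:
  (0,2) → (φ(0),φ(2)) = (4,5) ∈ E(G2) ✓
  (0,3) → (φ(0),φ(3)) = (2,5) ∈ E(G2) ✓
  (0,5) → (φ(0),φ(5)) = (5,9) ∈ E(G2) ✓
  (0,7) → (φ(0),φ(7)) = (5,7) ∈ E(G2) ✓
  (0,9) → (φ(0),φ(9)) = (3,5) ∈ E(G2) ✓
  (1,6) → (φ(1),φ(6)) = (0,1) ∈ E(G2) ✓
  (1,7) → (φ(1),φ(7)) = (1,7) ∈ E(G2) ✓
  (2,3) → (φ(2),φ(3)) = (2,4) ∈ E(G2) ✓
  (2,8) → (φ(2),φ(8)) = (4,10) ∈ E(G2) ✓
  (2,10) → (φ(2),φ(10)) = (4,6) ∈ E(G2) ✓
  (3,4) → (φ(3),φ(4)) = (2,8) ∈ E(G2) ✓
  (3,6) → (φ(3),φ(6)) = (0,2) ∈ E(G2) ✓
  (3,8) → (φ(3),φ(8)) = (2,10) ∈ E(G2) ✓
  (3,9) → (φ(3),φ(9)) = (2,3) ∈ E(G2) ✓
  (4,7) → (φ(4),φ(7)) = (7,8) ∈ E(G2) ✓
  (4,10) → (φ(4),φ(10)) = (6,8) ∈ E(G2) ✓
  (6,7) → (φ(6),φ(7)) = (0,7) ∈ E(G2) ✓
  (7,9) → (φ(7),φ(9)) = (3,7) ∈ E(G2) ✓
  (7,10) → (φ(7),φ(10)) = (6,7) ∈ E(G2) ✓
  (8,9) → (φ(8),φ(9)) = (3,10) ∈ E(G2) ✓
All 20 edges of G1 map to edges of G2, and |E(G1)| = |E(G2)| = 20, so φ is a bijection on edges as well as vertices. Hence G1 ≅ G2.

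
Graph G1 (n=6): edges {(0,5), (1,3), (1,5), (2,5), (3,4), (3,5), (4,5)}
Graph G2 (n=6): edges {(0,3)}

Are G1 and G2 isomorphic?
No, not isomorphic

The graphs are NOT isomorphic.

Connected components of G1: 1 component(s) with vertex sets [[0, 1, 2, 3, 4, 5]], sizes [6].
Connected components of G2: 5 component(s) with vertex sets [[1], [2], [4], [5], [0, 3]], sizes [1, 1, 1, 1, 2].
The number of connected components (and the multiset of component sizes) is an isomorphism invariant — an isomorphism maps each component of G1 bijectively onto a component of G2. Since G1 has 1 component(s) and G2 has 5, they cannot be isomorphic.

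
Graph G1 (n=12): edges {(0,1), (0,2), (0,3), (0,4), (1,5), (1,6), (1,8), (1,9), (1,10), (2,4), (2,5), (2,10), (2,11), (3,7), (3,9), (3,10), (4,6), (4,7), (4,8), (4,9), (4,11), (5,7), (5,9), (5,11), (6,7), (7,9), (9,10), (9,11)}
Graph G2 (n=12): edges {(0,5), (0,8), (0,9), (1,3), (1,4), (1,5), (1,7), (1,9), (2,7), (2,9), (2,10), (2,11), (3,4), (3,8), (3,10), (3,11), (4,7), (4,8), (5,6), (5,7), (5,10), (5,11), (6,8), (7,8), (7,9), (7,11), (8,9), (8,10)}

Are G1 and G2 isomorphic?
Yes, isomorphic

The graphs are isomorphic.
One valid mapping φ: V(G1) → V(G2): 0→10, 1→5, 2→3, 3→2, 4→8, 5→1, 6→0, 7→9, 8→6, 9→7, 10→11, 11→4

Verify φ preserves adjacency — for each edge of G1, its image is an edge of G2:
  (0,1) → (φ(0),φ(1)) = (5,10) ∈ E(G2) ✓
  (0,2) → (φ(0),φ(2)) = (3,10) ∈ E(G2) ✓
  (0,3) → (φ(0),φ(3)) = (2,10) ∈ E(G2) ✓
  (0,4) → (φ(0),φ(4)) = (8,10) ∈ E(G2) ✓
  (1,5) → (φ(1),φ(5)) = (1,5) ∈ E(G2) ✓
  (1,6) → (φ(1),φ(6)) = (0,5) ∈ E(G2) ✓
  (1,8) → (φ(1),φ(8)) = (5,6) ∈ E(G2) ✓
  (1,9) → (φ(1),φ(9)) = (5,7) ∈ E(G2) ✓
  (1,10) → (φ(1),φ(10)) = (5,11) ∈ E(G2) ✓
  (2,4) → (φ(2),φ(4)) = (3,8) ∈ E(G2) ✓
  (2,5) → (φ(2),φ(5)) = (1,3) ∈ E(G2) ✓
  (2,10) → (φ(2),φ(10)) = (3,11) ∈ E(G2) ✓
  (2,11) → (φ(2),φ(11)) = (3,4) ∈ E(G2) ✓
  (3,7) → (φ(3),φ(7)) = (2,9) ∈ E(G2) ✓
  (3,9) → (φ(3),φ(9)) = (2,7) ∈ E(G2) ✓
  (3,10) → (φ(3),φ(10)) = (2,11) ∈ E(G2) ✓
  (4,6) → (φ(4),φ(6)) = (0,8) ∈ E(G2) ✓
  (4,7) → (φ(4),φ(7)) = (8,9) ∈ E(G2) ✓
  (4,8) → (φ(4),φ(8)) = (6,8) ∈ E(G2) ✓
  (4,9) → (φ(4),φ(9)) = (7,8) ∈ E(G2) ✓
  (4,11) → (φ(4),φ(11)) = (4,8) ∈ E(G2) ✓
  (5,7) → (φ(5),φ(7)) = (1,9) ∈ E(G2) ✓
  (5,9) → (φ(5),φ(9)) = (1,7) ∈ E(G2) ✓
  (5,11) → (φ(5),φ(11)) = (1,4) ∈ E(G2) ✓
  (6,7) → (φ(6),φ(7)) = (0,9) ∈ E(G2) ✓
  (7,9) → (φ(7),φ(9)) = (7,9) ∈ E(G2) ✓
  (9,10) → (φ(9),φ(10)) = (7,11) ∈ E(G2) ✓
  (9,11) → (φ(9),φ(11)) = (4,7) ∈ E(G2) ✓
All 28 edges of G1 map to edges of G2, and |E(G1)| = |E(G2)| = 28, so φ is a bijection on edges as well as vertices. Hence G1 ≅ G2.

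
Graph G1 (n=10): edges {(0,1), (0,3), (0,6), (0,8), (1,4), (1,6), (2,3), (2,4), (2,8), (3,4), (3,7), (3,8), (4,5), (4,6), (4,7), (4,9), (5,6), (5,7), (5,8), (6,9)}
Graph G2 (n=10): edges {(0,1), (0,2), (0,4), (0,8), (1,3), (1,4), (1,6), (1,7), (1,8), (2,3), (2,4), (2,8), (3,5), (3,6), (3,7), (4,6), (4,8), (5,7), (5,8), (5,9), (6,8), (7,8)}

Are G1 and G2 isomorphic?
No, not isomorphic

The graphs are NOT isomorphic.

Degrees in G1: deg(0)=4, deg(1)=3, deg(2)=3, deg(3)=5, deg(4)=7, deg(5)=4, deg(6)=5, deg(7)=3, deg(8)=4, deg(9)=2.
Sorted degree sequence of G1: [7, 5, 5, 4, 4, 4, 3, 3, 3, 2].
Degrees in G2: deg(0)=4, deg(1)=6, deg(2)=4, deg(3)=5, deg(4)=5, deg(5)=4, deg(6)=4, deg(7)=4, deg(8)=7, deg(9)=1.
Sorted degree sequence of G2: [7, 6, 5, 5, 4, 4, 4, 4, 4, 1].
The (sorted) degree sequence is an isomorphism invariant, so since G1 and G2 have different degree sequences they cannot be isomorphic.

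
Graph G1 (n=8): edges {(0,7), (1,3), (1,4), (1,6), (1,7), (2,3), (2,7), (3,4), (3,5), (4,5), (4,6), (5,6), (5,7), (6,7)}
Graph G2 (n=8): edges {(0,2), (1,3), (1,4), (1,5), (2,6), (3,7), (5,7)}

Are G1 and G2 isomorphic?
No, not isomorphic

The graphs are NOT isomorphic.

Connected components of G1: 1 component(s) with vertex sets [[0, 1, 2, 3, 4, 5, 6, 7]], sizes [8].
Connected components of G2: 2 component(s) with vertex sets [[0, 2, 6], [1, 3, 4, 5, 7]], sizes [3, 5].
The number of connected components (and the multiset of component sizes) is an isomorphism invariant — an isomorphism maps each component of G1 bijectively onto a component of G2. Since G1 has 1 component(s) and G2 has 2, they cannot be isomorphic.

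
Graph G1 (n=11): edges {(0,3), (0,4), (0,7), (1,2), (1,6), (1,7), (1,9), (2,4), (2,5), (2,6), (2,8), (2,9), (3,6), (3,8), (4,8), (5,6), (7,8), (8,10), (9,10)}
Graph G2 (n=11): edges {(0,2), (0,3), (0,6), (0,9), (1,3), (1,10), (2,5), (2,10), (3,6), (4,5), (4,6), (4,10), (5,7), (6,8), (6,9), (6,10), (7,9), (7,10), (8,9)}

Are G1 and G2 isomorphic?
Yes, isomorphic

The graphs are isomorphic.
One valid mapping φ: V(G1) → V(G2): 0→5, 1→0, 2→6, 3→7, 4→4, 5→8, 6→9, 7→2, 8→10, 9→3, 10→1

Verify φ preserves adjacency — for each edge of G1, its image is an edge of G2:
  (0,3) → (φ(0),φ(3)) = (5,7) ∈ E(G2) ✓
  (0,4) → (φ(0),φ(4)) = (4,5) ∈ E(G2) ✓
  (0,7) → (φ(0),φ(7)) = (2,5) ∈ E(G2) ✓
  (1,2) → (φ(1),φ(2)) = (0,6) ∈ E(G2) ✓
  (1,6) → (φ(1),φ(6)) = (0,9) ∈ E(G2) ✓
  (1,7) → (φ(1),φ(7)) = (0,2) ∈ E(G2) ✓
  (1,9) → (φ(1),φ(9)) = (0,3) ∈ E(G2) ✓
  (2,4) → (φ(2),φ(4)) = (4,6) ∈ E(G2) ✓
  (2,5) → (φ(2),φ(5)) = (6,8) ∈ E(G2) ✓
  (2,6) → (φ(2),φ(6)) = (6,9) ∈ E(G2) ✓
  (2,8) → (φ(2),φ(8)) = (6,10) ∈ E(G2) ✓
  (2,9) → (φ(2),φ(9)) = (3,6) ∈ E(G2) ✓
  (3,6) → (φ(3),φ(6)) = (7,9) ∈ E(G2) ✓
  (3,8) → (φ(3),φ(8)) = (7,10) ∈ E(G2) ✓
  (4,8) → (φ(4),φ(8)) = (4,10) ∈ E(G2) ✓
  (5,6) → (φ(5),φ(6)) = (8,9) ∈ E(G2) ✓
  (7,8) → (φ(7),φ(8)) = (2,10) ∈ E(G2) ✓
  (8,10) → (φ(8),φ(10)) = (1,10) ∈ E(G2) ✓
  (9,10) → (φ(9),φ(10)) = (1,3) ∈ E(G2) ✓
All 19 edges of G1 map to edges of G2, and |E(G1)| = |E(G2)| = 19, so φ is a bijection on edges as well as vertices. Hence G1 ≅ G2.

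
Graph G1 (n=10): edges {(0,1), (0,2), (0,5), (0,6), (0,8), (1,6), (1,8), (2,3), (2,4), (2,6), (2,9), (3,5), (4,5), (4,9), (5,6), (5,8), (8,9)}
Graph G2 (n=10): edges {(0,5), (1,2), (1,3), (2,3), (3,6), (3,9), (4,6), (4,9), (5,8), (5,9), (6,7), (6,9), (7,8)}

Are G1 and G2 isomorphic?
No, not isomorphic

The graphs are NOT isomorphic.

Counting triangles (3-cliques): G1 has 6, G2 has 3.
Triangle count is an isomorphism invariant, so differing triangle counts rule out isomorphism.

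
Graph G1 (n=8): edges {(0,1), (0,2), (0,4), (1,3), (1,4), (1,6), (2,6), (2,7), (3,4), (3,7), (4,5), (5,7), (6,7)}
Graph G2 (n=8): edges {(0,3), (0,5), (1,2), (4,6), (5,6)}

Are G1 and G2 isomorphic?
No, not isomorphic

The graphs are NOT isomorphic.

Connected components of G1: 1 component(s) with vertex sets [[0, 1, 2, 3, 4, 5, 6, 7]], sizes [8].
Connected components of G2: 3 component(s) with vertex sets [[7], [1, 2], [0, 3, 4, 5, 6]], sizes [1, 2, 5].
The number of connected components (and the multiset of component sizes) is an isomorphism invariant — an isomorphism maps each component of G1 bijectively onto a component of G2. Since G1 has 1 component(s) and G2 has 3, they cannot be isomorphic.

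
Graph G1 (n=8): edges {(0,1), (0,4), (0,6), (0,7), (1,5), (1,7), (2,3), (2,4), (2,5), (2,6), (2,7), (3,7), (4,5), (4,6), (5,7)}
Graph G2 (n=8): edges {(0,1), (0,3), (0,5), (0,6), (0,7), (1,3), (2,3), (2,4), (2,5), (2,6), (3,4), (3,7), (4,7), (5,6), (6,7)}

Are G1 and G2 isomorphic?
Yes, isomorphic

The graphs are isomorphic.
One valid mapping φ: V(G1) → V(G2): 0→2, 1→4, 2→0, 3→1, 4→6, 5→7, 6→5, 7→3

Verify φ preserves adjacency — for each edge of G1, its image is an edge of G2:
  (0,1) → (φ(0),φ(1)) = (2,4) ∈ E(G2) ✓
  (0,4) → (φ(0),φ(4)) = (2,6) ∈ E(G2) ✓
  (0,6) → (φ(0),φ(6)) = (2,5) ∈ E(G2) ✓
  (0,7) → (φ(0),φ(7)) = (2,3) ∈ E(G2) ✓
  (1,5) → (φ(1),φ(5)) = (4,7) ∈ E(G2) ✓
  (1,7) → (φ(1),φ(7)) = (3,4) ∈ E(G2) ✓
  (2,3) → (φ(2),φ(3)) = (0,1) ∈ E(G2) ✓
  (2,4) → (φ(2),φ(4)) = (0,6) ∈ E(G2) ✓
  (2,5) → (φ(2),φ(5)) = (0,7) ∈ E(G2) ✓
  (2,6) → (φ(2),φ(6)) = (0,5) ∈ E(G2) ✓
  (2,7) → (φ(2),φ(7)) = (0,3) ∈ E(G2) ✓
  (3,7) → (φ(3),φ(7)) = (1,3) ∈ E(G2) ✓
  (4,5) → (φ(4),φ(5)) = (6,7) ∈ E(G2) ✓
  (4,6) → (φ(4),φ(6)) = (5,6) ∈ E(G2) ✓
  (5,7) → (φ(5),φ(7)) = (3,7) ∈ E(G2) ✓
All 15 edges of G1 map to edges of G2, and |E(G1)| = |E(G2)| = 15, so φ is a bijection on edges as well as vertices. Hence G1 ≅ G2.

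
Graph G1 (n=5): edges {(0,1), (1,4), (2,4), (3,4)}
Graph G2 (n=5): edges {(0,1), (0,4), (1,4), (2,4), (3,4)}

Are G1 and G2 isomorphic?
No, not isomorphic

The graphs are NOT isomorphic.

Counting edges: G1 has 4 edge(s); G2 has 5 edge(s).
Edge count is an isomorphism invariant (a bijection on vertices induces a bijection on edges), so differing edge counts rule out isomorphism.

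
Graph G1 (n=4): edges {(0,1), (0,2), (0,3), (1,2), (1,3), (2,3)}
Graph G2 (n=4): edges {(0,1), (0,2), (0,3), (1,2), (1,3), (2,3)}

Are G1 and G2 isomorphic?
Yes, isomorphic

The graphs are isomorphic.
One valid mapping φ: V(G1) → V(G2): 0→2, 1→0, 2→1, 3→3

Verify φ preserves adjacency — for each edge of G1, its image is an edge of G2:
  (0,1) → (φ(0),φ(1)) = (0,2) ∈ E(G2) ✓
  (0,2) → (φ(0),φ(2)) = (1,2) ∈ E(G2) ✓
  (0,3) → (φ(0),φ(3)) = (2,3) ∈ E(G2) ✓
  (1,2) → (φ(1),φ(2)) = (0,1) ∈ E(G2) ✓
  (1,3) → (φ(1),φ(3)) = (0,3) ∈ E(G2) ✓
  (2,3) → (φ(2),φ(3)) = (1,3) ∈ E(G2) ✓
All 6 edges of G1 map to edges of G2, and |E(G1)| = |E(G2)| = 6, so φ is a bijection on edges as well as vertices. Hence G1 ≅ G2.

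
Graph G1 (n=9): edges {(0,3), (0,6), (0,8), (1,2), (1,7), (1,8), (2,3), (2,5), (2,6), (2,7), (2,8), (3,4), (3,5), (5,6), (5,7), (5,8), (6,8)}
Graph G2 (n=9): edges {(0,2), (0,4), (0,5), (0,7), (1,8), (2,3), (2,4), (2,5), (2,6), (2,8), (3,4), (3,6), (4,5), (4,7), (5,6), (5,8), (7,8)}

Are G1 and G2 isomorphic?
Yes, isomorphic

The graphs are isomorphic.
One valid mapping φ: V(G1) → V(G2): 0→7, 1→3, 2→2, 3→8, 4→1, 5→5, 6→0, 7→6, 8→4

Verify φ preserves adjacency — for each edge of G1, its image is an edge of G2:
  (0,3) → (φ(0),φ(3)) = (7,8) ∈ E(G2) ✓
  (0,6) → (φ(0),φ(6)) = (0,7) ∈ E(G2) ✓
  (0,8) → (φ(0),φ(8)) = (4,7) ∈ E(G2) ✓
  (1,2) → (φ(1),φ(2)) = (2,3) ∈ E(G2) ✓
  (1,7) → (φ(1),φ(7)) = (3,6) ∈ E(G2) ✓
  (1,8) → (φ(1),φ(8)) = (3,4) ∈ E(G2) ✓
  (2,3) → (φ(2),φ(3)) = (2,8) ∈ E(G2) ✓
  (2,5) → (φ(2),φ(5)) = (2,5) ∈ E(G2) ✓
  (2,6) → (φ(2),φ(6)) = (0,2) ∈ E(G2) ✓
  (2,7) → (φ(2),φ(7)) = (2,6) ∈ E(G2) ✓
  (2,8) → (φ(2),φ(8)) = (2,4) ∈ E(G2) ✓
  (3,4) → (φ(3),φ(4)) = (1,8) ∈ E(G2) ✓
  (3,5) → (φ(3),φ(5)) = (5,8) ∈ E(G2) ✓
  (5,6) → (φ(5),φ(6)) = (0,5) ∈ E(G2) ✓
  (5,7) → (φ(5),φ(7)) = (5,6) ∈ E(G2) ✓
  (5,8) → (φ(5),φ(8)) = (4,5) ∈ E(G2) ✓
  (6,8) → (φ(6),φ(8)) = (0,4) ∈ E(G2) ✓
All 17 edges of G1 map to edges of G2, and |E(G1)| = |E(G2)| = 17, so φ is a bijection on edges as well as vertices. Hence G1 ≅ G2.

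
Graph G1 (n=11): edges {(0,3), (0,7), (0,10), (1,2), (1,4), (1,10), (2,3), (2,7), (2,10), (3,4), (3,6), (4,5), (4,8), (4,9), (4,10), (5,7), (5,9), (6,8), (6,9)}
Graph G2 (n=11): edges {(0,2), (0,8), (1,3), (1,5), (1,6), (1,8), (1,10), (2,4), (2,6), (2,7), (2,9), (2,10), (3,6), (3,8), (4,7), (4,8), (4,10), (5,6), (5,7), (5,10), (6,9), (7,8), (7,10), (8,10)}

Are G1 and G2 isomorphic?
No, not isomorphic

The graphs are NOT isomorphic.

Counting triangles (3-cliques): G1 has 3, G2 has 14.
Triangle count is an isomorphism invariant, so differing triangle counts rule out isomorphism.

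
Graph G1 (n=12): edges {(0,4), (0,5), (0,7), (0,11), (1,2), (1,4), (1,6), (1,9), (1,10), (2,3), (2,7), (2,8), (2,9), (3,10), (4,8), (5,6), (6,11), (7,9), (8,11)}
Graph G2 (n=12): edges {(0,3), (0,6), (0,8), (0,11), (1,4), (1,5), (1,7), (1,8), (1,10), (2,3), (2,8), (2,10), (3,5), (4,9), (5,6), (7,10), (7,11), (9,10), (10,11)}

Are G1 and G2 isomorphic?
Yes, isomorphic

The graphs are isomorphic.
One valid mapping φ: V(G1) → V(G2): 0→0, 1→1, 2→10, 3→9, 4→8, 5→6, 6→5, 7→11, 8→2, 9→7, 10→4, 11→3

Verify φ preserves adjacency — for each edge of G1, its image is an edge of G2:
  (0,4) → (φ(0),φ(4)) = (0,8) ∈ E(G2) ✓
  (0,5) → (φ(0),φ(5)) = (0,6) ∈ E(G2) ✓
  (0,7) → (φ(0),φ(7)) = (0,11) ∈ E(G2) ✓
  (0,11) → (φ(0),φ(11)) = (0,3) ∈ E(G2) ✓
  (1,2) → (φ(1),φ(2)) = (1,10) ∈ E(G2) ✓
  (1,4) → (φ(1),φ(4)) = (1,8) ∈ E(G2) ✓
  (1,6) → (φ(1),φ(6)) = (1,5) ∈ E(G2) ✓
  (1,9) → (φ(1),φ(9)) = (1,7) ∈ E(G2) ✓
  (1,10) → (φ(1),φ(10)) = (1,4) ∈ E(G2) ✓
  (2,3) → (φ(2),φ(3)) = (9,10) ∈ E(G2) ✓
  (2,7) → (φ(2),φ(7)) = (10,11) ∈ E(G2) ✓
  (2,8) → (φ(2),φ(8)) = (2,10) ∈ E(G2) ✓
  (2,9) → (φ(2),φ(9)) = (7,10) ∈ E(G2) ✓
  (3,10) → (φ(3),φ(10)) = (4,9) ∈ E(G2) ✓
  (4,8) → (φ(4),φ(8)) = (2,8) ∈ E(G2) ✓
  (5,6) → (φ(5),φ(6)) = (5,6) ∈ E(G2) ✓
  (6,11) → (φ(6),φ(11)) = (3,5) ∈ E(G2) ✓
  (7,9) → (φ(7),φ(9)) = (7,11) ∈ E(G2) ✓
  (8,11) → (φ(8),φ(11)) = (2,3) ∈ E(G2) ✓
All 19 edges of G1 map to edges of G2, and |E(G1)| = |E(G2)| = 19, so φ is a bijection on edges as well as vertices. Hence G1 ≅ G2.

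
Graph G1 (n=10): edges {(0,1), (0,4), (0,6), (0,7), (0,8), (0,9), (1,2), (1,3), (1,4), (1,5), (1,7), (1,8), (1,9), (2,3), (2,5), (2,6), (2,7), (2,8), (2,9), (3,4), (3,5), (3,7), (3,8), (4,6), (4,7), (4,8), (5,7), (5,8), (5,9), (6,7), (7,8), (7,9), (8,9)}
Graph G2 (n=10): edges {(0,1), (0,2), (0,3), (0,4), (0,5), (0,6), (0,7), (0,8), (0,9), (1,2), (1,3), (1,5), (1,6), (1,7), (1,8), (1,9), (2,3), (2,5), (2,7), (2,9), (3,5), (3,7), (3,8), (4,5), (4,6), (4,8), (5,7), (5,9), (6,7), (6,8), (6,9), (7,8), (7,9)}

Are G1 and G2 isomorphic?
Yes, isomorphic

The graphs are isomorphic.
One valid mapping φ: V(G1) → V(G2): 0→6, 1→1, 2→5, 3→3, 4→8, 5→2, 6→4, 7→0, 8→7, 9→9

Verify φ preserves adjacency — for each edge of G1, its image is an edge of G2:
  (0,1) → (φ(0),φ(1)) = (1,6) ∈ E(G2) ✓
  (0,4) → (φ(0),φ(4)) = (6,8) ∈ E(G2) ✓
  (0,6) → (φ(0),φ(6)) = (4,6) ∈ E(G2) ✓
  (0,7) → (φ(0),φ(7)) = (0,6) ∈ E(G2) ✓
  (0,8) → (φ(0),φ(8)) = (6,7) ∈ E(G2) ✓
  (0,9) → (φ(0),φ(9)) = (6,9) ∈ E(G2) ✓
  (1,2) → (φ(1),φ(2)) = (1,5) ∈ E(G2) ✓
  (1,3) → (φ(1),φ(3)) = (1,3) ∈ E(G2) ✓
  (1,4) → (φ(1),φ(4)) = (1,8) ∈ E(G2) ✓
  (1,5) → (φ(1),φ(5)) = (1,2) ∈ E(G2) ✓
  (1,7) → (φ(1),φ(7)) = (0,1) ∈ E(G2) ✓
  (1,8) → (φ(1),φ(8)) = (1,7) ∈ E(G2) ✓
  (1,9) → (φ(1),φ(9)) = (1,9) ∈ E(G2) ✓
  (2,3) → (φ(2),φ(3)) = (3,5) ∈ E(G2) ✓
  (2,5) → (φ(2),φ(5)) = (2,5) ∈ E(G2) ✓
  (2,6) → (φ(2),φ(6)) = (4,5) ∈ E(G2) ✓
  (2,7) → (φ(2),φ(7)) = (0,5) ∈ E(G2) ✓
  (2,8) → (φ(2),φ(8)) = (5,7) ∈ E(G2) ✓
  (2,9) → (φ(2),φ(9)) = (5,9) ∈ E(G2) ✓
  (3,4) → (φ(3),φ(4)) = (3,8) ∈ E(G2) ✓
  (3,5) → (φ(3),φ(5)) = (2,3) ∈ E(G2) ✓
  (3,7) → (φ(3),φ(7)) = (0,3) ∈ E(G2) ✓
  (3,8) → (φ(3),φ(8)) = (3,7) ∈ E(G2) ✓
  (4,6) → (φ(4),φ(6)) = (4,8) ∈ E(G2) ✓
  (4,7) → (φ(4),φ(7)) = (0,8) ∈ E(G2) ✓
  (4,8) → (φ(4),φ(8)) = (7,8) ∈ E(G2) ✓
  (5,7) → (φ(5),φ(7)) = (0,2) ∈ E(G2) ✓
  (5,8) → (φ(5),φ(8)) = (2,7) ∈ E(G2) ✓
  (5,9) → (φ(5),φ(9)) = (2,9) ∈ E(G2) ✓
  (6,7) → (φ(6),φ(7)) = (0,4) ∈ E(G2) ✓
  (7,8) → (φ(7),φ(8)) = (0,7) ∈ E(G2) ✓
  (7,9) → (φ(7),φ(9)) = (0,9) ∈ E(G2) ✓
  (8,9) → (φ(8),φ(9)) = (7,9) ∈ E(G2) ✓
All 33 edges of G1 map to edges of G2, and |E(G1)| = |E(G2)| = 33, so φ is a bijection on edges as well as vertices. Hence G1 ≅ G2.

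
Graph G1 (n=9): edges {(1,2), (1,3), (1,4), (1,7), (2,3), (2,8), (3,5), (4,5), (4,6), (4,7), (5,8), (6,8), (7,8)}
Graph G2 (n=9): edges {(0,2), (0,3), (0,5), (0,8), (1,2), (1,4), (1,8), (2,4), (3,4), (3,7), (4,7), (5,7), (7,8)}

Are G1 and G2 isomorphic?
Yes, isomorphic

The graphs are isomorphic.
One valid mapping φ: V(G1) → V(G2): 0→6, 1→4, 2→2, 3→1, 4→7, 5→8, 6→5, 7→3, 8→0

Verify φ preserves adjacency — for each edge of G1, its image is an edge of G2:
  (1,2) → (φ(1),φ(2)) = (2,4) ∈ E(G2) ✓
  (1,3) → (φ(1),φ(3)) = (1,4) ∈ E(G2) ✓
  (1,4) → (φ(1),φ(4)) = (4,7) ∈ E(G2) ✓
  (1,7) → (φ(1),φ(7)) = (3,4) ∈ E(G2) ✓
  (2,3) → (φ(2),φ(3)) = (1,2) ∈ E(G2) ✓
  (2,8) → (φ(2),φ(8)) = (0,2) ∈ E(G2) ✓
  (3,5) → (φ(3),φ(5)) = (1,8) ∈ E(G2) ✓
  (4,5) → (φ(4),φ(5)) = (7,8) ∈ E(G2) ✓
  (4,6) → (φ(4),φ(6)) = (5,7) ∈ E(G2) ✓
  (4,7) → (φ(4),φ(7)) = (3,7) ∈ E(G2) ✓
  (5,8) → (φ(5),φ(8)) = (0,8) ∈ E(G2) ✓
  (6,8) → (φ(6),φ(8)) = (0,5) ∈ E(G2) ✓
  (7,8) → (φ(7),φ(8)) = (0,3) ∈ E(G2) ✓
All 13 edges of G1 map to edges of G2, and |E(G1)| = |E(G2)| = 13, so φ is a bijection on edges as well as vertices. Hence G1 ≅ G2.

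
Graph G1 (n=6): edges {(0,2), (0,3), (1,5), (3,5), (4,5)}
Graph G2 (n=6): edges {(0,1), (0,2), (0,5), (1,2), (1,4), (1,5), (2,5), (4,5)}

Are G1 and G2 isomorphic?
No, not isomorphic

The graphs are NOT isomorphic.

Counting triangles (3-cliques): G1 has 0, G2 has 5.
Triangle count is an isomorphism invariant, so differing triangle counts rule out isomorphism.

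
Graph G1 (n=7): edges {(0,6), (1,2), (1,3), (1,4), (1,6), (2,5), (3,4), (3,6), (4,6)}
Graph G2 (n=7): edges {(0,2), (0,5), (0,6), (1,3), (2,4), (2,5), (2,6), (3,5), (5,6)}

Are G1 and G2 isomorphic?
Yes, isomorphic

The graphs are isomorphic.
One valid mapping φ: V(G1) → V(G2): 0→4, 1→5, 2→3, 3→0, 4→6, 5→1, 6→2

Verify φ preserves adjacency — for each edge of G1, its image is an edge of G2:
  (0,6) → (φ(0),φ(6)) = (2,4) ∈ E(G2) ✓
  (1,2) → (φ(1),φ(2)) = (3,5) ∈ E(G2) ✓
  (1,3) → (φ(1),φ(3)) = (0,5) ∈ E(G2) ✓
  (1,4) → (φ(1),φ(4)) = (5,6) ∈ E(G2) ✓
  (1,6) → (φ(1),φ(6)) = (2,5) ∈ E(G2) ✓
  (2,5) → (φ(2),φ(5)) = (1,3) ∈ E(G2) ✓
  (3,4) → (φ(3),φ(4)) = (0,6) ∈ E(G2) ✓
  (3,6) → (φ(3),φ(6)) = (0,2) ∈ E(G2) ✓
  (4,6) → (φ(4),φ(6)) = (2,6) ∈ E(G2) ✓
All 9 edges of G1 map to edges of G2, and |E(G1)| = |E(G2)| = 9, so φ is a bijection on edges as well as vertices. Hence G1 ≅ G2.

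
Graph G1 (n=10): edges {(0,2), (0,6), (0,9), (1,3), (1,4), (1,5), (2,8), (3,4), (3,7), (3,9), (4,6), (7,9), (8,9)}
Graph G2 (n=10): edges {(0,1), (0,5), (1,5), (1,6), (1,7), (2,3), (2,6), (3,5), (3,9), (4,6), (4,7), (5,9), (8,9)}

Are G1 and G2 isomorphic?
Yes, isomorphic

The graphs are isomorphic.
One valid mapping φ: V(G1) → V(G2): 0→6, 1→9, 2→4, 3→5, 4→3, 5→8, 6→2, 7→0, 8→7, 9→1

Verify φ preserves adjacency — for each edge of G1, its image is an edge of G2:
  (0,2) → (φ(0),φ(2)) = (4,6) ∈ E(G2) ✓
  (0,6) → (φ(0),φ(6)) = (2,6) ∈ E(G2) ✓
  (0,9) → (φ(0),φ(9)) = (1,6) ∈ E(G2) ✓
  (1,3) → (φ(1),φ(3)) = (5,9) ∈ E(G2) ✓
  (1,4) → (φ(1),φ(4)) = (3,9) ∈ E(G2) ✓
  (1,5) → (φ(1),φ(5)) = (8,9) ∈ E(G2) ✓
  (2,8) → (φ(2),φ(8)) = (4,7) ∈ E(G2) ✓
  (3,4) → (φ(3),φ(4)) = (3,5) ∈ E(G2) ✓
  (3,7) → (φ(3),φ(7)) = (0,5) ∈ E(G2) ✓
  (3,9) → (φ(3),φ(9)) = (1,5) ∈ E(G2) ✓
  (4,6) → (φ(4),φ(6)) = (2,3) ∈ E(G2) ✓
  (7,9) → (φ(7),φ(9)) = (0,1) ∈ E(G2) ✓
  (8,9) → (φ(8),φ(9)) = (1,7) ∈ E(G2) ✓
All 13 edges of G1 map to edges of G2, and |E(G1)| = |E(G2)| = 13, so φ is a bijection on edges as well as vertices. Hence G1 ≅ G2.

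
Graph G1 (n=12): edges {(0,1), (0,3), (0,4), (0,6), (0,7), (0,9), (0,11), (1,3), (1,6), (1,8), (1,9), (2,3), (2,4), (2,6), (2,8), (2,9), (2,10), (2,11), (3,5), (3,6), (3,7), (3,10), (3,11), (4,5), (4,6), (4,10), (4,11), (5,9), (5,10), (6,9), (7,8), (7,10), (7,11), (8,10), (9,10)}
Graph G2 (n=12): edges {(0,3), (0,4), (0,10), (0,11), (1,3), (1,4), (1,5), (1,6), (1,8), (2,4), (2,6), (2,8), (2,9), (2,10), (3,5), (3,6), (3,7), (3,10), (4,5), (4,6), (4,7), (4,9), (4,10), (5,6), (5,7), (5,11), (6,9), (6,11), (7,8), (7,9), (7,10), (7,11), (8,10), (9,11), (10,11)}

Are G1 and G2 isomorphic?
Yes, isomorphic

The graphs are isomorphic.
One valid mapping φ: V(G1) → V(G2): 0→6, 1→1, 2→7, 3→4, 4→11, 5→0, 6→5, 7→2, 8→8, 9→3, 10→10, 11→9

Verify φ preserves adjacency — for each edge of G1, its image is an edge of G2:
  (0,1) → (φ(0),φ(1)) = (1,6) ∈ E(G2) ✓
  (0,3) → (φ(0),φ(3)) = (4,6) ∈ E(G2) ✓
  (0,4) → (φ(0),φ(4)) = (6,11) ∈ E(G2) ✓
  (0,6) → (φ(0),φ(6)) = (5,6) ∈ E(G2) ✓
  (0,7) → (φ(0),φ(7)) = (2,6) ∈ E(G2) ✓
  (0,9) → (φ(0),φ(9)) = (3,6) ∈ E(G2) ✓
  (0,11) → (φ(0),φ(11)) = (6,9) ∈ E(G2) ✓
  (1,3) → (φ(1),φ(3)) = (1,4) ∈ E(G2) ✓
  (1,6) → (φ(1),φ(6)) = (1,5) ∈ E(G2) ✓
  (1,8) → (φ(1),φ(8)) = (1,8) ∈ E(G2) ✓
  (1,9) → (φ(1),φ(9)) = (1,3) ∈ E(G2) ✓
  (2,3) → (φ(2),φ(3)) = (4,7) ∈ E(G2) ✓
  (2,4) → (φ(2),φ(4)) = (7,11) ∈ E(G2) ✓
  (2,6) → (φ(2),φ(6)) = (5,7) ∈ E(G2) ✓
  (2,8) → (φ(2),φ(8)) = (7,8) ∈ E(G2) ✓
  (2,9) → (φ(2),φ(9)) = (3,7) ∈ E(G2) ✓
  (2,10) → (φ(2),φ(10)) = (7,10) ∈ E(G2) ✓
  (2,11) → (φ(2),φ(11)) = (7,9) ∈ E(G2) ✓
  (3,5) → (φ(3),φ(5)) = (0,4) ∈ E(G2) ✓
  (3,6) → (φ(3),φ(6)) = (4,5) ∈ E(G2) ✓
  (3,7) → (φ(3),φ(7)) = (2,4) ∈ E(G2) ✓
  (3,10) → (φ(3),φ(10)) = (4,10) ∈ E(G2) ✓
  (3,11) → (φ(3),φ(11)) = (4,9) ∈ E(G2) ✓
  (4,5) → (φ(4),φ(5)) = (0,11) ∈ E(G2) ✓
  (4,6) → (φ(4),φ(6)) = (5,11) ∈ E(G2) ✓
  (4,10) → (φ(4),φ(10)) = (10,11) ∈ E(G2) ✓
  (4,11) → (φ(4),φ(11)) = (9,11) ∈ E(G2) ✓
  (5,9) → (φ(5),φ(9)) = (0,3) ∈ E(G2) ✓
  (5,10) → (φ(5),φ(10)) = (0,10) ∈ E(G2) ✓
  (6,9) → (φ(6),φ(9)) = (3,5) ∈ E(G2) ✓
  (7,8) → (φ(7),φ(8)) = (2,8) ∈ E(G2) ✓
  (7,10) → (φ(7),φ(10)) = (2,10) ∈ E(G2) ✓
  (7,11) → (φ(7),φ(11)) = (2,9) ∈ E(G2) ✓
  (8,10) → (φ(8),φ(10)) = (8,10) ∈ E(G2) ✓
  (9,10) → (φ(9),φ(10)) = (3,10) ∈ E(G2) ✓
All 35 edges of G1 map to edges of G2, and |E(G1)| = |E(G2)| = 35, so φ is a bijection on edges as well as vertices. Hence G1 ≅ G2.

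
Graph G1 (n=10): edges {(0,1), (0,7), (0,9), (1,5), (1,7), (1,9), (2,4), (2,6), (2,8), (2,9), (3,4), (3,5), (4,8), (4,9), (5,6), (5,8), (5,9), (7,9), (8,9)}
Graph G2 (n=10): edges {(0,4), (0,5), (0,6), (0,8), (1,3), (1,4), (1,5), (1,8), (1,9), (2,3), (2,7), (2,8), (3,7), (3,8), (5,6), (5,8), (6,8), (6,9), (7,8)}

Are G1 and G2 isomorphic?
Yes, isomorphic

The graphs are isomorphic.
One valid mapping φ: V(G1) → V(G2): 0→7, 1→3, 2→6, 3→4, 4→0, 5→1, 6→9, 7→2, 8→5, 9→8

Verify φ preserves adjacency — for each edge of G1, its image is an edge of G2:
  (0,1) → (φ(0),φ(1)) = (3,7) ∈ E(G2) ✓
  (0,7) → (φ(0),φ(7)) = (2,7) ∈ E(G2) ✓
  (0,9) → (φ(0),φ(9)) = (7,8) ∈ E(G2) ✓
  (1,5) → (φ(1),φ(5)) = (1,3) ∈ E(G2) ✓
  (1,7) → (φ(1),φ(7)) = (2,3) ∈ E(G2) ✓
  (1,9) → (φ(1),φ(9)) = (3,8) ∈ E(G2) ✓
  (2,4) → (φ(2),φ(4)) = (0,6) ∈ E(G2) ✓
  (2,6) → (φ(2),φ(6)) = (6,9) ∈ E(G2) ✓
  (2,8) → (φ(2),φ(8)) = (5,6) ∈ E(G2) ✓
  (2,9) → (φ(2),φ(9)) = (6,8) ∈ E(G2) ✓
  (3,4) → (φ(3),φ(4)) = (0,4) ∈ E(G2) ✓
  (3,5) → (φ(3),φ(5)) = (1,4) ∈ E(G2) ✓
  (4,8) → (φ(4),φ(8)) = (0,5) ∈ E(G2) ✓
  (4,9) → (φ(4),φ(9)) = (0,8) ∈ E(G2) ✓
  (5,6) → (φ(5),φ(6)) = (1,9) ∈ E(G2) ✓
  (5,8) → (φ(5),φ(8)) = (1,5) ∈ E(G2) ✓
  (5,9) → (φ(5),φ(9)) = (1,8) ∈ E(G2) ✓
  (7,9) → (φ(7),φ(9)) = (2,8) ∈ E(G2) ✓
  (8,9) → (φ(8),φ(9)) = (5,8) ∈ E(G2) ✓
All 19 edges of G1 map to edges of G2, and |E(G1)| = |E(G2)| = 19, so φ is a bijection on edges as well as vertices. Hence G1 ≅ G2.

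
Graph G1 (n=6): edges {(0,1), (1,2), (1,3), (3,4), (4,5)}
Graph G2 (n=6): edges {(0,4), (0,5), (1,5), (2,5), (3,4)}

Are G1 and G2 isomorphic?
Yes, isomorphic

The graphs are isomorphic.
One valid mapping φ: V(G1) → V(G2): 0→2, 1→5, 2→1, 3→0, 4→4, 5→3

Verify φ preserves adjacency — for each edge of G1, its image is an edge of G2:
  (0,1) → (φ(0),φ(1)) = (2,5) ∈ E(G2) ✓
  (1,2) → (φ(1),φ(2)) = (1,5) ∈ E(G2) ✓
  (1,3) → (φ(1),φ(3)) = (0,5) ∈ E(G2) ✓
  (3,4) → (φ(3),φ(4)) = (0,4) ∈ E(G2) ✓
  (4,5) → (φ(4),φ(5)) = (3,4) ∈ E(G2) ✓
All 5 edges of G1 map to edges of G2, and |E(G1)| = |E(G2)| = 5, so φ is a bijection on edges as well as vertices. Hence G1 ≅ G2.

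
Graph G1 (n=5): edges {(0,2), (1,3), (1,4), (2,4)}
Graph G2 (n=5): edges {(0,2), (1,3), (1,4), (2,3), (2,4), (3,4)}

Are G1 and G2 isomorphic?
No, not isomorphic

The graphs are NOT isomorphic.

Counting edges: G1 has 4 edge(s); G2 has 6 edge(s).
Edge count is an isomorphism invariant (a bijection on vertices induces a bijection on edges), so differing edge counts rule out isomorphism.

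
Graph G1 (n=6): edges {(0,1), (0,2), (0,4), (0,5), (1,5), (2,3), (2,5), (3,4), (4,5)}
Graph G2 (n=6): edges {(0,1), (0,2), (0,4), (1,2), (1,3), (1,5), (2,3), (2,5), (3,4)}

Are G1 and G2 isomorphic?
Yes, isomorphic

The graphs are isomorphic.
One valid mapping φ: V(G1) → V(G2): 0→1, 1→5, 2→0, 3→4, 4→3, 5→2

Verify φ preserves adjacency — for each edge of G1, its image is an edge of G2:
  (0,1) → (φ(0),φ(1)) = (1,5) ∈ E(G2) ✓
  (0,2) → (φ(0),φ(2)) = (0,1) ∈ E(G2) ✓
  (0,4) → (φ(0),φ(4)) = (1,3) ∈ E(G2) ✓
  (0,5) → (φ(0),φ(5)) = (1,2) ∈ E(G2) ✓
  (1,5) → (φ(1),φ(5)) = (2,5) ∈ E(G2) ✓
  (2,3) → (φ(2),φ(3)) = (0,4) ∈ E(G2) ✓
  (2,5) → (φ(2),φ(5)) = (0,2) ∈ E(G2) ✓
  (3,4) → (φ(3),φ(4)) = (3,4) ∈ E(G2) ✓
  (4,5) → (φ(4),φ(5)) = (2,3) ∈ E(G2) ✓
All 9 edges of G1 map to edges of G2, and |E(G1)| = |E(G2)| = 9, so φ is a bijection on edges as well as vertices. Hence G1 ≅ G2.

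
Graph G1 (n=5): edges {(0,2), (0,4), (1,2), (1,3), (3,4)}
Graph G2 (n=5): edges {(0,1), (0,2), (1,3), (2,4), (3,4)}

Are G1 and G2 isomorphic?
Yes, isomorphic

The graphs are isomorphic.
One valid mapping φ: V(G1) → V(G2): 0→4, 1→0, 2→2, 3→1, 4→3

Verify φ preserves adjacency — for each edge of G1, its image is an edge of G2:
  (0,2) → (φ(0),φ(2)) = (2,4) ∈ E(G2) ✓
  (0,4) → (φ(0),φ(4)) = (3,4) ∈ E(G2) ✓
  (1,2) → (φ(1),φ(2)) = (0,2) ∈ E(G2) ✓
  (1,3) → (φ(1),φ(3)) = (0,1) ∈ E(G2) ✓
  (3,4) → (φ(3),φ(4)) = (1,3) ∈ E(G2) ✓
All 5 edges of G1 map to edges of G2, and |E(G1)| = |E(G2)| = 5, so φ is a bijection on edges as well as vertices. Hence G1 ≅ G2.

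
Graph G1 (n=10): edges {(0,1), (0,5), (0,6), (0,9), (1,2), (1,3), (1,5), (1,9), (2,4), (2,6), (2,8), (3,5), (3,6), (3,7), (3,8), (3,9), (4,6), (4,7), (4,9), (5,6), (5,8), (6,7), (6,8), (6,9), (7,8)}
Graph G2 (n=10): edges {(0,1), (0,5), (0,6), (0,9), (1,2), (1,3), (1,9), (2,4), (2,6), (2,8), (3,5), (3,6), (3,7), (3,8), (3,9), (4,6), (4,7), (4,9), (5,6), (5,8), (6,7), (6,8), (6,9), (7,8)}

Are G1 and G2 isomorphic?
No, not isomorphic

The graphs are NOT isomorphic.

Counting edges: G1 has 25 edge(s); G2 has 24 edge(s).
Edge count is an isomorphism invariant (a bijection on vertices induces a bijection on edges), so differing edge counts rule out isomorphism.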